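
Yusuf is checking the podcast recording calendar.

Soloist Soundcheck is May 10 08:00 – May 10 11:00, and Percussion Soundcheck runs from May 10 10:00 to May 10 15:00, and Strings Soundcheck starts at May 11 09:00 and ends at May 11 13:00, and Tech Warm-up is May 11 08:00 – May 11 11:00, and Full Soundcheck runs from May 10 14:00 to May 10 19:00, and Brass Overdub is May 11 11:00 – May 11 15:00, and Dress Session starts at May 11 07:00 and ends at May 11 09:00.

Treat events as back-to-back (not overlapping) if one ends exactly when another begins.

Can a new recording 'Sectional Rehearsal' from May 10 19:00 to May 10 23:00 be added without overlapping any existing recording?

Soloist Soundcheck: ends May 10 11:00 at or before Sectional Rehearsal starts May 10 19:00 → clear.
Percussion Soundcheck: ends May 10 15:00 at or before Sectional Rehearsal starts May 10 19:00 → clear.
Full Soundcheck: ends May 10 19:00 at or before Sectional Rehearsal starts May 10 19:00 → clear.
Dress Session: starts May 11 07:00 at or after Sectional Rehearsal ends May 10 23:00 → clear.
Tech Warm-up: starts May 11 08:00 at or after Sectional Rehearsal ends May 10 23:00 → clear.
Strings Soundcheck: starts May 11 09:00 at or after Sectional Rehearsal ends May 10 23:00 → clear.
Brass Overdub: starts May 11 11:00 at or after Sectional Rehearsal ends May 10 23:00 → clear.

Yes — the slot is free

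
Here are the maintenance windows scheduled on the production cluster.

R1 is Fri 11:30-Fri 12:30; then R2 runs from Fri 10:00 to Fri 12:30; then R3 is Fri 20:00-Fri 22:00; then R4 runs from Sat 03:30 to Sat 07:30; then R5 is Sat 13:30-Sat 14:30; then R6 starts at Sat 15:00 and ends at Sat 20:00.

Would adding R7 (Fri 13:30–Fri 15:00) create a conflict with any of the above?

R2: ends Fri 12:30 at or before R7 starts Fri 13:30 → clear.
R1: ends Fri 12:30 at or before R7 starts Fri 13:30 → clear.
R3: starts Fri 20:00 at or after R7 ends Fri 15:00 → clear.
R4: starts Sat 03:30 at or after R7 ends Fri 15:00 → clear.
R5: starts Sat 13:30 at or after R7 ends Fri 15:00 → clear.
R6: starts Sat 15:00 at or after R7 ends Fri 15:00 → clear.

No — it doesn't clash with anything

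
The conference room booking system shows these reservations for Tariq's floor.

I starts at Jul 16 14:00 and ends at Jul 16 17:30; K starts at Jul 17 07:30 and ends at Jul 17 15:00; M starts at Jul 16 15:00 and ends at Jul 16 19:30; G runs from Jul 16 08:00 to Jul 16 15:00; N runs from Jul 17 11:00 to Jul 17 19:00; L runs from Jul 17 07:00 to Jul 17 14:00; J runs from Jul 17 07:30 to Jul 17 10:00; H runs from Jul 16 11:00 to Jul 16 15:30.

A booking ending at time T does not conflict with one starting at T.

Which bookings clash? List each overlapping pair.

G & H, G & I, H & I, H & M, I & M, J & K, J & L, K & L, K & N, L & N

Two intervals overlap when each starts before the other ends.
Sorted by start: G, H, I, M, L, J, K, N.
H starts before G ends → G and H overlap.
I starts before G ends → G and I overlap.
M starts exactly when G ends (back-to-back, no overlap), so nothing later overlaps G either.
I starts before H ends → H and I overlap.
M starts before H ends → H and M overlap.
L starts after H ends, so nothing later overlaps H either.
M starts before I ends → I and M overlap.
L starts after I ends, so nothing later overlaps I either.
L starts after M ends, so nothing later overlaps M either.
J starts before L ends → L and J overlap.
K starts before L ends → L and K overlap.
N starts before L ends → L and N overlap.
K starts before J ends → J and K overlap.
N starts after J ends.
N starts before K ends → K and N overlap.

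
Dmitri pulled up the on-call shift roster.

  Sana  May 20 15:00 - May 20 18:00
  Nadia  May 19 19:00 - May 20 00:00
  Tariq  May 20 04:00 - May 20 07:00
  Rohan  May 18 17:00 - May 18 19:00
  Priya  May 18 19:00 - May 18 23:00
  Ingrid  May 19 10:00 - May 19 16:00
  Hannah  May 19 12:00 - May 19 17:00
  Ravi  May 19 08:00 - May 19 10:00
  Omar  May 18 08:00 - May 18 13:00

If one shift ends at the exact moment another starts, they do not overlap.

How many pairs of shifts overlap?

1

Sorted by start: Omar, Rohan, Priya, Ravi, Ingrid, Hannah, Nadia, Tariq, Sana.
Rohan starts after Omar ends; Omar is clear from here.
Priya starts exactly when Rohan ends (back-to-back, no overlap); Rohan is clear from here.
Ravi starts after Priya ends; Priya is clear from here.
Ingrid starts exactly when Ravi ends (back-to-back, no overlap); Ravi is clear from here.
Hannah starts before Ingrid ends → Ingrid and Hannah overlap.
Nadia starts after Ingrid ends; Ingrid is clear from here.
Nadia starts after Hannah ends; Hannah is clear from here.
Tariq starts after Nadia ends; Nadia is clear from here.
Sana starts after Tariq ends.
Overlapping pairs: Hannah & Ingrid — 1 in total.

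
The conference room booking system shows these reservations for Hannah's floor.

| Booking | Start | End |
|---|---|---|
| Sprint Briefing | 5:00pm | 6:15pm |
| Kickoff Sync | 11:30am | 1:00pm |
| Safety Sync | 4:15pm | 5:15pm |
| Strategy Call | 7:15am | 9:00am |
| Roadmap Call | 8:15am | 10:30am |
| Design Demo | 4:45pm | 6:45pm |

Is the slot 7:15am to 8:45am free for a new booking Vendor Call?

No — it overlaps Roadmap Call, Strategy Call

Strategy Call: starts 7:15am before Vendor Call ends 8:45am, and ends 9:00am after Vendor Call starts 7:15am → overlap.
Roadmap Call: starts 8:15am before Vendor Call ends 8:45am, and ends 10:30am after Vendor Call starts 7:15am → overlap.
Kickoff Sync: starts 11:30am at or after Vendor Call ends 8:45am → clear.
Safety Sync: starts 4:15pm at or after Vendor Call ends 8:45am → clear.
Design Demo: starts 4:45pm at or after Vendor Call ends 8:45am → clear.
Sprint Briefing: starts 5:00pm at or after Vendor Call ends 8:45am → clear.
Vendor Call overlaps Strategy Call, Roadmap Call.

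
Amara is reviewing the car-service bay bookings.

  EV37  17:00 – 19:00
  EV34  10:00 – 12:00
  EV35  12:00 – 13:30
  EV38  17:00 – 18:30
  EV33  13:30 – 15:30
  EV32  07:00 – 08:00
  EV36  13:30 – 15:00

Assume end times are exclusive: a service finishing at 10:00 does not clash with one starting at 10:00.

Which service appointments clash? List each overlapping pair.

Sorted by start: EV32, EV34, EV35, EV33, EV36, EV37, EV38.
EV34 starts after EV32 ends — done with EV32.
EV35 starts exactly when EV34 ends (back-to-back, no overlap) — done with EV34.
EV33 starts exactly when EV35 ends (back-to-back, no overlap) — done with EV35.
EV36 starts before EV33 ends → EV33 and EV36 overlap.
EV37 starts after EV33 ends — done with EV33.
EV37 starts after EV36 ends — done with EV36.
EV38 starts before EV37 ends → EV37 and EV38 overlap.

EV33 & EV36, EV37 & EV38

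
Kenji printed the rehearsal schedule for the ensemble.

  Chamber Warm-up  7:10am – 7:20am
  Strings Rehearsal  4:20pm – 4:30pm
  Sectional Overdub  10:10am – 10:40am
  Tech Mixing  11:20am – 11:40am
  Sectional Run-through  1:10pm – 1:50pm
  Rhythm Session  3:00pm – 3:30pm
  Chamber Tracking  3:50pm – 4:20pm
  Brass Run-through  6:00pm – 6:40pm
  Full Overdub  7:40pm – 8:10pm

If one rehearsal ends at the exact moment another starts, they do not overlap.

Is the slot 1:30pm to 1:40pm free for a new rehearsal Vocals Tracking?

No — it overlaps Sectional Run-through

Chamber Warm-up: ends 7:20am at or before Vocals Tracking starts 1:30pm → clear.
Sectional Overdub: ends 10:40am at or before Vocals Tracking starts 1:30pm → clear.
Tech Mixing: ends 11:40am at or before Vocals Tracking starts 1:30pm → clear.
Sectional Run-through: starts 1:10pm before Vocals Tracking ends 1:40pm, and ends 1:50pm after Vocals Tracking starts 1:30pm → overlap.
Rhythm Session: starts 3:00pm at or after Vocals Tracking ends 1:40pm → clear.
Chamber Tracking: starts 3:50pm at or after Vocals Tracking ends 1:40pm → clear.
Strings Rehearsal: starts 4:20pm at or after Vocals Tracking ends 1:40pm → clear.
Brass Run-through: starts 6:00pm at or after Vocals Tracking ends 1:40pm → clear.
Full Overdub: starts 7:40pm at or after Vocals Tracking ends 1:40pm → clear.
Vocals Tracking overlaps Sectional Run-through.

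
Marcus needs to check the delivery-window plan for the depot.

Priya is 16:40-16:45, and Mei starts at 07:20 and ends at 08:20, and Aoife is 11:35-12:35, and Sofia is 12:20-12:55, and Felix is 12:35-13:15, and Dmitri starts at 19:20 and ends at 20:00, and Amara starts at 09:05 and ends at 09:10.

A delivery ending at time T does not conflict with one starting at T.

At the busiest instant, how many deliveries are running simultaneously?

Sweep the timeline, counting +1 at each start and −1 at each end (ends before starts at a tie):
07:20 start Mei → 1
08:20 end Mei → 0
09:05 start Amara → 1
09:10 end Amara → 0
11:35 start Aoife → 1
12:20 start Sofia → 2
12:35 end Aoife → 1
12:35 start Felix → 2
12:55 end Sofia → 1
13:15 end Felix → 0
16:40 start Priya → 1
16:45 end Priya → 0
19:20 start Dmitri → 1
20:00 end Dmitri → 0
Peak is 2, at 12:20 (Aoife, Sofia).

2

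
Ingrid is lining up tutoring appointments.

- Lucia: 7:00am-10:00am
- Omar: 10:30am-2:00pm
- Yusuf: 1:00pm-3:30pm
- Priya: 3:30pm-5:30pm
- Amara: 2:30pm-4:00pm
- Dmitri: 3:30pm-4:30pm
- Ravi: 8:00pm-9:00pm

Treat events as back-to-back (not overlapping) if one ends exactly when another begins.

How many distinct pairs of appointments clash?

5

Sorted by start: Lucia, Omar, Yusuf, Amara, Priya, Dmitri, Ravi.
Omar starts after Lucia ends, so nothing later overlaps Lucia either.
Yusuf starts before Omar ends → Omar and Yusuf overlap.
Amara starts after Omar ends, so nothing later overlaps Omar either.
Amara starts before Yusuf ends → Yusuf and Amara overlap.
Priya starts exactly when Yusuf ends (back-to-back, no overlap), so nothing later overlaps Yusuf either.
Priya starts before Amara ends → Amara and Priya overlap.
Dmitri starts before Amara ends → Amara and Dmitri overlap.
Ravi starts after Amara ends.
Dmitri starts before Priya ends → Priya and Dmitri overlap.
Ravi starts after Priya ends.
Ravi starts after Dmitri ends.
Overlapping pairs: Amara & Dmitri, Amara & Priya, Amara & Yusuf, Dmitri & Priya, Omar & Yusuf — 5 in total.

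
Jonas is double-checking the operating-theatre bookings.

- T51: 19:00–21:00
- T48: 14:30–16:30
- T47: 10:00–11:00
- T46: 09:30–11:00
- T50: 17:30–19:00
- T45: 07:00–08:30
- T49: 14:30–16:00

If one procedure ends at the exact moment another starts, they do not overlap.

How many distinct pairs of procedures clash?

Sorted by start: T45, T46, T47, T48, T49, T50, T51.
T46 starts after T45 ends; T45 is clear from here.
T47 starts before T46 ends → T46 and T47 overlap.
T48 starts after T46 ends; T46 is clear from here.
T48 starts after T47 ends; T47 is clear from here.
T49 starts before T48 ends → T48 and T49 overlap.
T50 starts after T48 ends; T48 is clear from here.
T50 starts after T49 ends; T49 is clear from here.
T51 starts exactly when T50 ends (back-to-back, no overlap).
Overlapping pairs: T46 & T47, T48 & T49 — 2 in total.

2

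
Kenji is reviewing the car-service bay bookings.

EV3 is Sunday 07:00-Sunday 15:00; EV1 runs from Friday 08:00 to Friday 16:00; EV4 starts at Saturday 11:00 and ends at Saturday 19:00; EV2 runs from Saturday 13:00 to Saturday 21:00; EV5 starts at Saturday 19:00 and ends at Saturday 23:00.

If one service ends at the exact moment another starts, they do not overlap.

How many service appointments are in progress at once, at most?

2

Sort all start/end points and keep a running count:
Friday 08:00 start EV1 → 1
Friday 16:00 end EV1 → 0
Saturday 11:00 start EV4 → 1
Saturday 13:00 start EV2 → 2
Saturday 19:00 end EV4 → 1
Saturday 19:00 start EV5 → 2
Saturday 21:00 end EV2 → 1
Saturday 23:00 end EV5 → 0
Sunday 07:00 start EV3 → 1
Sunday 15:00 end EV3 → 0
Peak is 2, at Saturday 13:00 (EV2, EV4).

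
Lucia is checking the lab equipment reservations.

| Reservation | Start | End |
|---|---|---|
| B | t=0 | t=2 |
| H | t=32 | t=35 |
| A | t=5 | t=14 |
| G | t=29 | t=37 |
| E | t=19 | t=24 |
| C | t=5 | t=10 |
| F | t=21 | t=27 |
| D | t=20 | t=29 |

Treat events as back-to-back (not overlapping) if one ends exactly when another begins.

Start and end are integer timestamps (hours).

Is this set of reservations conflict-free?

Two intervals overlap when each starts before the other ends.
Sorted by start: B, A, C, E, D, F, G, H.
A starts after B ends — done with B.
C starts before A ends → A and C overlap.
That's a conflict, so the schedule is not conflict-free.

No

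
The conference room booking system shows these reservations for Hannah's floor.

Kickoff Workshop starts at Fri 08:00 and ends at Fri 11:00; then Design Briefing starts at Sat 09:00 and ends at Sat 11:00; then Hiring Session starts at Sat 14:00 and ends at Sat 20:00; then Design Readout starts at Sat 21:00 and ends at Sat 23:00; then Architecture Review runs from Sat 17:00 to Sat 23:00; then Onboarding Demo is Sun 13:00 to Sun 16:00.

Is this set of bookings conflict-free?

No

Sorted by start: Kickoff Workshop, Design Briefing, Hiring Session, Architecture Review, Design Readout, Onboarding Demo.
Design Briefing starts after Kickoff Workshop ends, so Kickoff Workshop has no further overlaps.
Hiring Session starts after Design Briefing ends, so Design Briefing has no further overlaps.
Architecture Review starts before Hiring Session ends → Hiring Session and Architecture Review overlap.
That's a conflict, so the schedule is not conflict-free.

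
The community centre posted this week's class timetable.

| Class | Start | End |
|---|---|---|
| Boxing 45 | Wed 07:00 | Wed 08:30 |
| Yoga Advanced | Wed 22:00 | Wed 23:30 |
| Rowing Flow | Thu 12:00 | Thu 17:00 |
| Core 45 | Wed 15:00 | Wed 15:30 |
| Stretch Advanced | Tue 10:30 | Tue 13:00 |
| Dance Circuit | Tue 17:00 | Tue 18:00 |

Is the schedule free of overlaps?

Check each pair: they overlap iff neither finishes before the other starts.
Sorted by start: Stretch Advanced, Dance Circuit, Boxing 45, Core 45, Yoga Advanced, Rowing Flow.
Dance Circuit starts after Stretch Advanced ends, so Stretch Advanced has no further overlaps.
Boxing 45 starts after Dance Circuit ends, so Dance Circuit has no further overlaps.
Core 45 starts after Boxing 45 ends, so Boxing 45 has no further overlaps.
Yoga Advanced starts after Core 45 ends, so Core 45 has no further overlaps.
Rowing Flow starts after Yoga Advanced ends.
Every pair is clear; the schedule has no overlaps.

Yes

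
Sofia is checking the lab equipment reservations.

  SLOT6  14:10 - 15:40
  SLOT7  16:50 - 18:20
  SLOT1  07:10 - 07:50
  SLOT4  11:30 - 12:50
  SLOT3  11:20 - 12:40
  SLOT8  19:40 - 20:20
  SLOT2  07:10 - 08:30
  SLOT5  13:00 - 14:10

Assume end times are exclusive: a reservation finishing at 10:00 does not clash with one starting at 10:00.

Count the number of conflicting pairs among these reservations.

2

Check each pair: they overlap iff neither finishes before the other starts.
Sorted by start: SLOT1, SLOT2, SLOT3, SLOT4, SLOT5, SLOT6, SLOT7, SLOT8.
SLOT2 starts before SLOT1 ends → SLOT1 and SLOT2 overlap.
SLOT3 starts after SLOT1 ends, so SLOT1 has no further overlaps.
SLOT3 starts after SLOT2 ends, so SLOT2 has no further overlaps.
SLOT4 starts before SLOT3 ends → SLOT3 and SLOT4 overlap.
SLOT5 starts after SLOT3 ends, so SLOT3 has no further overlaps.
SLOT5 starts after SLOT4 ends, so SLOT4 has no further overlaps.
SLOT6 starts exactly when SLOT5 ends (back-to-back, no overlap), so SLOT5 has no further overlaps.
SLOT7 starts after SLOT6 ends, so SLOT6 has no further overlaps.
SLOT8 starts after SLOT7 ends.
Overlapping pairs: SLOT1 & SLOT2, SLOT3 & SLOT4 — 2 in total.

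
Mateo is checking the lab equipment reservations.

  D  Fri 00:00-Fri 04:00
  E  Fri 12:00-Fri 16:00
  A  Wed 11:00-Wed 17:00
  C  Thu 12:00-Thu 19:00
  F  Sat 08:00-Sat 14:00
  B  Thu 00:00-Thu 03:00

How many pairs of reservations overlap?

0

Two intervals overlap when each starts before the other ends.
Sorted by start: A, B, C, D, E, F.
B starts after A ends — done with A.
C starts after B ends — done with B.
D starts after C ends — done with C.
E starts after D ends — done with D.
F starts after E ends.
No pair overlaps.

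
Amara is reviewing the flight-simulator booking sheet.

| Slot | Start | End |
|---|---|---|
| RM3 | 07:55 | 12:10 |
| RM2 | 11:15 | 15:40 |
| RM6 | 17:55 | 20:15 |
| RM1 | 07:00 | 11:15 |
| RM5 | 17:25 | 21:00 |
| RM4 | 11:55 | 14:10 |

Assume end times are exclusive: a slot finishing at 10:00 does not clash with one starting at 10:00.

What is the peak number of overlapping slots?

3

Sweep the timeline, counting +1 at each start and −1 at each end (ends before starts at a tie):
07:00 start RM1 → 1
07:55 start RM3 → 2
11:15 end RM1 → 1
11:15 start RM2 → 2
11:55 start RM4 → 3
12:10 end RM3 → 2
14:10 end RM4 → 1
15:40 end RM2 → 0
17:25 start RM5 → 1
17:55 start RM6 → 2
20:15 end RM6 → 1
21:00 end RM5 → 0
Peak is 3, at 11:55 (RM2, RM3, RM4).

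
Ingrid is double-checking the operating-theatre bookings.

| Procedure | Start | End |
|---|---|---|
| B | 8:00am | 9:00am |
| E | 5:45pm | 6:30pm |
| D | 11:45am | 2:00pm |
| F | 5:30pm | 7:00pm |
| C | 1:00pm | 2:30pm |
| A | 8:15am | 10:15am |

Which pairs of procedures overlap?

A & B, C & D, E & F

Sorted by start: B, A, D, C, F, E.
A starts before B ends → B and A overlap.
D starts after B ends, so B has no further overlaps.
D starts after A ends, so A has no further overlaps.
C starts before D ends → D and C overlap.
F starts after D ends, so D has no further overlaps.
F starts after C ends, so C has no further overlaps.
E starts before F ends → F and E overlap.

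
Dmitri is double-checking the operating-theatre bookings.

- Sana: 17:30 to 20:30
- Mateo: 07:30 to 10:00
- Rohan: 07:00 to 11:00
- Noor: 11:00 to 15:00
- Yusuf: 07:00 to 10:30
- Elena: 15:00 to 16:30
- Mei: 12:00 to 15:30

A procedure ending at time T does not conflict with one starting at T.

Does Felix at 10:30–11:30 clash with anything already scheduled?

Yusuf: ends 10:30 at or before Felix starts 10:30 → clear.
Rohan: starts 07:00 before Felix ends 11:30, and ends 11:00 after Felix starts 10:30 → overlap.
Mateo: ends 10:00 at or before Felix starts 10:30 → clear.
Noor: starts 11:00 before Felix ends 11:30, and ends 15:00 after Felix starts 10:30 → overlap.
Mei: starts 12:00 at or after Felix ends 11:30 → clear.
Elena: starts 15:00 at or after Felix ends 11:30 → clear.
Sana: starts 17:30 at or after Felix ends 11:30 → clear.
Felix overlaps Rohan, Noor.

Yes — it overlaps Noor, Rohan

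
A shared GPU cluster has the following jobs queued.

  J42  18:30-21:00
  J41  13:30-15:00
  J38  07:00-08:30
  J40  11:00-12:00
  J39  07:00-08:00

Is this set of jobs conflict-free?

Sorted by start: J38, J39, J40, J41, J42.
J39 starts before J38 ends → J38 and J39 overlap.
That's a conflict, so the schedule is not conflict-free.

No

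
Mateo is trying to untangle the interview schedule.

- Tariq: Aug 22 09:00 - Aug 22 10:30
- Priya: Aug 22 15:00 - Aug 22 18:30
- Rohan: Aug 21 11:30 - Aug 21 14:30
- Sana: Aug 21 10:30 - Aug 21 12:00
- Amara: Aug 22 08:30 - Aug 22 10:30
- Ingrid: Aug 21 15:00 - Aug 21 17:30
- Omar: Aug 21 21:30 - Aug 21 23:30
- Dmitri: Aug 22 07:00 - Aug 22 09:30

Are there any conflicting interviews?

Check each pair: they overlap iff neither finishes before the other starts.
Sorted by start: Sana, Rohan, Ingrid, Omar, Dmitri, Amara, Tariq, Priya.
Rohan starts before Sana ends → Sana and Rohan overlap.
That's a conflict, so the schedule is not conflict-free.

Yes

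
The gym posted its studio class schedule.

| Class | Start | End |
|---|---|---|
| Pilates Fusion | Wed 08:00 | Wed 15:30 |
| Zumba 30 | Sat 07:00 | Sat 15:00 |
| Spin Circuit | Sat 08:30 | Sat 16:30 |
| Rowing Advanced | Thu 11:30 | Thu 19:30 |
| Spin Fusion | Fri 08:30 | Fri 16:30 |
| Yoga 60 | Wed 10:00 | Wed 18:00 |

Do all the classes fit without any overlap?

No

Two intervals overlap when each starts before the other ends.
Sorted by start: Pilates Fusion, Yoga 60, Rowing Advanced, Spin Fusion, Zumba 30, Spin Circuit.
Yoga 60 starts before Pilates Fusion ends → Pilates Fusion and Yoga 60 overlap.
That's a conflict, so the schedule is not conflict-free.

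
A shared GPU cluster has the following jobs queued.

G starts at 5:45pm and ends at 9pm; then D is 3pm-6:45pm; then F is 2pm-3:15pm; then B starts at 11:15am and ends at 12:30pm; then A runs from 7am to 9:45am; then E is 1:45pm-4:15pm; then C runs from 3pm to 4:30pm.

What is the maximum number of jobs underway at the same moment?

Sweep the timeline, counting +1 at each start and −1 at each end (ends before starts at a tie):
7am start A → 1
9:45am end A → 0
11:15am start B → 1
12:30pm end B → 0
1:45pm start E → 1
2pm start F → 2
3pm start C → 3
3pm start D → 4
3:15pm end F → 3
4:15pm end E → 2
4:30pm end C → 1
5:45pm start G → 2
6:45pm end D → 1
9pm end G → 0
Peak is 4, at 3pm (C, D, E, F).

4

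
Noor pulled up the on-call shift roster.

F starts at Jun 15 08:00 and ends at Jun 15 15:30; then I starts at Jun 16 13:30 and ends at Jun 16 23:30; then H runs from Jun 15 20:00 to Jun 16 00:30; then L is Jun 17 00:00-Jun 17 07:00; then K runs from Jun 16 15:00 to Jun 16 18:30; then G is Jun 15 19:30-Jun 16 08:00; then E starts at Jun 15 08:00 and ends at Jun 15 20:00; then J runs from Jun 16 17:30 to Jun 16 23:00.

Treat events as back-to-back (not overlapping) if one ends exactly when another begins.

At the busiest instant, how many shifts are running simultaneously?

Walk through starts and ends in time order (an end at T is processed before a start at T):
Jun 15 08:00 start E → 1
Jun 15 08:00 start F → 2
Jun 15 15:30 end F → 1
Jun 15 19:30 start G → 2
Jun 15 20:00 end E → 1
Jun 15 20:00 start H → 2
Jun 16 00:30 end H → 1
Jun 16 08:00 end G → 0
Jun 16 13:30 start I → 1
Jun 16 15:00 start K → 2
Jun 16 17:30 start J → 3
Jun 16 18:30 end K → 2
Jun 16 23:00 end J → 1
Jun 16 23:30 end I → 0
Jun 17 00:00 start L → 1
Jun 17 07:00 end L → 0
Peak is 3, at Jun 16 17:30 (I, J, K).

3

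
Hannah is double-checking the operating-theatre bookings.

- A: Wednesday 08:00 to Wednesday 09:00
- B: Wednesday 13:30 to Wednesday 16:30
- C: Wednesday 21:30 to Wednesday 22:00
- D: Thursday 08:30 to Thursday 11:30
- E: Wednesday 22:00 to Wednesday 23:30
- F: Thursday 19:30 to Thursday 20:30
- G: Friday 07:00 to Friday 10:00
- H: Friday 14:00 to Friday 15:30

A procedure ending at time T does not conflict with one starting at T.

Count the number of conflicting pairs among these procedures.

Check each pair: they overlap iff neither finishes before the other starts.
Sorted by start: A, B, C, E, D, F, G, H.
B starts after A ends — done with A.
C starts after B ends — done with B.
E starts exactly when C ends (back-to-back, no overlap) — done with C.
D starts after E ends — done with E.
F starts after D ends — done with D.
G starts after F ends — done with F.
H starts after G ends.
No pair overlaps.

0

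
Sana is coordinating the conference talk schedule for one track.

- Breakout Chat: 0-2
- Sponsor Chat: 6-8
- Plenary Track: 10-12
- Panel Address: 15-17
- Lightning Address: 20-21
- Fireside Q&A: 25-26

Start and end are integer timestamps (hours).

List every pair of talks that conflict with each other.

none

Sorted by start: Breakout Chat, Sponsor Chat, Plenary Track, Panel Address, Lightning Address, Fireside Q&A.
Sponsor Chat starts after Breakout Chat ends; Breakout Chat is clear from here.
Plenary Track starts after Sponsor Chat ends; Sponsor Chat is clear from here.
Panel Address starts after Plenary Track ends; Plenary Track is clear from here.
Lightning Address starts after Panel Address ends; Panel Address is clear from here.
Fireside Q&A starts after Lightning Address ends.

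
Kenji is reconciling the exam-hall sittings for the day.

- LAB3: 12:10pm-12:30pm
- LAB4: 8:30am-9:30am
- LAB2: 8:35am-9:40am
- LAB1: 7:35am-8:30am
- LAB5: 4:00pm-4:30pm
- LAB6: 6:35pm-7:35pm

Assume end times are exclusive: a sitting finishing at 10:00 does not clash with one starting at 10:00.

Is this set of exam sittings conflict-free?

Sorted by start: LAB1, LAB4, LAB2, LAB3, LAB5, LAB6.
LAB4 starts exactly when LAB1 ends (back-to-back, no overlap), so LAB1 has no further overlaps.
LAB2 starts before LAB4 ends → LAB4 and LAB2 overlap.
That's a conflict, so the schedule is not conflict-free.

No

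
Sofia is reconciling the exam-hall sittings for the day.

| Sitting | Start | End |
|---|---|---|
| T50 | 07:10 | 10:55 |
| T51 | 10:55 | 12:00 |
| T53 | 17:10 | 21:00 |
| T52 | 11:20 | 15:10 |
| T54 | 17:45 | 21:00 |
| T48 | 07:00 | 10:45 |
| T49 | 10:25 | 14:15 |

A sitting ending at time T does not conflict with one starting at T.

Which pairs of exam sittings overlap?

T48 & T49, T48 & T50, T49 & T50, T49 & T51, T49 & T52, T51 & T52, T53 & T54

Sorted by start: T48, T50, T49, T51, T52, T53, T54.
T50 starts before T48 ends → T48 and T50 overlap.
T49 starts before T48 ends → T48 and T49 overlap.
T51 starts after T48 ends — done with T48.
T49 starts before T50 ends → T50 and T49 overlap.
T51 starts exactly when T50 ends (back-to-back, no overlap) — done with T50.
T51 starts before T49 ends → T49 and T51 overlap.
T52 starts before T49 ends → T49 and T52 overlap.
T53 starts after T49 ends — done with T49.
T52 starts before T51 ends → T51 and T52 overlap.
T53 starts after T51 ends — done with T51.
T53 starts after T52 ends — done with T52.
T54 starts before T53 ends → T53 and T54 overlap.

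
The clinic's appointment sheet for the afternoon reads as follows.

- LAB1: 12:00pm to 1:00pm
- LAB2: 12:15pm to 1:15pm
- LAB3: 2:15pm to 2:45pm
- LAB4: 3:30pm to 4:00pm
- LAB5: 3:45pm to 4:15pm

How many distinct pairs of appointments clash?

Sorted by start: LAB1, LAB2, LAB3, LAB4, LAB5.
LAB2 starts before LAB1 ends → LAB1 and LAB2 overlap.
LAB3 starts after LAB1 ends, so LAB1 has no further overlaps.
LAB3 starts after LAB2 ends, so LAB2 has no further overlaps.
LAB4 starts after LAB3 ends, so LAB3 has no further overlaps.
LAB5 starts before LAB4 ends → LAB4 and LAB5 overlap.
Overlapping pairs: LAB1 & LAB2, LAB4 & LAB5 — 2 in total.

2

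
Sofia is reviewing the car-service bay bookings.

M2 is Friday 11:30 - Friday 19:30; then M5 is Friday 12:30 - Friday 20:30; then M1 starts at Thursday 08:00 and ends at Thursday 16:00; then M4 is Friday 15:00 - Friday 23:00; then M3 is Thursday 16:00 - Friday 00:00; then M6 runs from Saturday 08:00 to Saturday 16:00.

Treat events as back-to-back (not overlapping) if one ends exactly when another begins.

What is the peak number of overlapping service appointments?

Sweep the timeline, counting +1 at each start and −1 at each end (ends before starts at a tie):
Thursday 08:00 start M1 → 1
Thursday 16:00 end M1 → 0
Thursday 16:00 start M3 → 1
Friday 00:00 end M3 → 0
Friday 11:30 start M2 → 1
Friday 12:30 start M5 → 2
Friday 15:00 start M4 → 3
Friday 19:30 end M2 → 2
Friday 20:30 end M5 → 1
Friday 23:00 end M4 → 0
Saturday 08:00 start M6 → 1
Saturday 16:00 end M6 → 0
Peak is 3, at Friday 15:00 (M2, M4, M5).

3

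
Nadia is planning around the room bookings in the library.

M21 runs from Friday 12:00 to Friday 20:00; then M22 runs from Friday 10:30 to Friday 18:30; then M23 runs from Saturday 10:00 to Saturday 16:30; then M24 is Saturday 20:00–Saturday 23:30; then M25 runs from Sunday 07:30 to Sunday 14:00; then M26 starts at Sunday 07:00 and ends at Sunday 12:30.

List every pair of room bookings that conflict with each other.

M21 & M22, M25 & M26

Sorted by start: M22, M21, M23, M24, M26, M25.
M21 starts before M22 ends → M22 and M21 overlap.
M23 starts after M22 ends, so nothing later overlaps M22 either.
M23 starts after M21 ends, so nothing later overlaps M21 either.
M24 starts after M23 ends, so nothing later overlaps M23 either.
M26 starts after M24 ends, so nothing later overlaps M24 either.
M25 starts before M26 ends → M26 and M25 overlap.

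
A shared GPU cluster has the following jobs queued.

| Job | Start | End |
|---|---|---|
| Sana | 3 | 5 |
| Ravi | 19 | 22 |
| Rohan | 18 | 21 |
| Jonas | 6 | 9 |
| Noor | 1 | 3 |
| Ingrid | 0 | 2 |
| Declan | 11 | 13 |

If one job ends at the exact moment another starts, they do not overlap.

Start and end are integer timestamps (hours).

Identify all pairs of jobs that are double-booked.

Sorted by start: Ingrid, Noor, Sana, Jonas, Declan, Rohan, Ravi.
Noor starts before Ingrid ends → Ingrid and Noor overlap.
Sana starts after Ingrid ends; Ingrid is clear from here.
Sana starts exactly when Noor ends (back-to-back, no overlap); Noor is clear from here.
Jonas starts after Sana ends; Sana is clear from here.
Declan starts after Jonas ends; Jonas is clear from here.
Rohan starts after Declan ends; Declan is clear from here.
Ravi starts before Rohan ends → Rohan and Ravi overlap.

Ingrid & Noor, Ravi & Rohan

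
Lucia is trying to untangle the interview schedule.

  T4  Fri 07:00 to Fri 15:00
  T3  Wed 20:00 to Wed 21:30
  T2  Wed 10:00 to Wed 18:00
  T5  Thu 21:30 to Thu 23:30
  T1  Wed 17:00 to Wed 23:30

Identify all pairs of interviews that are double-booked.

T1 & T2, T1 & T3

Sorted by start: T2, T1, T3, T5, T4.
T1 starts before T2 ends → T2 and T1 overlap.
T3 starts after T2 ends, so T2 has no further overlaps.
T3 starts before T1 ends → T1 and T3 overlap.
T5 starts after T1 ends, so T1 has no further overlaps.
T5 starts after T3 ends, so T3 has no further overlaps.
T4 starts after T5 ends.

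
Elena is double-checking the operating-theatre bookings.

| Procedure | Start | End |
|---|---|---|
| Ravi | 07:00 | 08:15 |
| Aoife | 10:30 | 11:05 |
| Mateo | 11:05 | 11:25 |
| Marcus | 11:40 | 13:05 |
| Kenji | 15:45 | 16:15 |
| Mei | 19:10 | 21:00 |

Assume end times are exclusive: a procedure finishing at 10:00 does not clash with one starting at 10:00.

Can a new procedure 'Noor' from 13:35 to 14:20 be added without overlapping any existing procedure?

Ravi: ends 08:15 at or before Noor starts 13:35 → clear.
Aoife: ends 11:05 at or before Noor starts 13:35 → clear.
Mateo: ends 11:25 at or before Noor starts 13:35 → clear.
Marcus: ends 13:05 at or before Noor starts 13:35 → clear.
Kenji: starts 15:45 at or after Noor ends 14:20 → clear.
Mei: starts 19:10 at or after Noor ends 14:20 → clear.

Yes — the slot is free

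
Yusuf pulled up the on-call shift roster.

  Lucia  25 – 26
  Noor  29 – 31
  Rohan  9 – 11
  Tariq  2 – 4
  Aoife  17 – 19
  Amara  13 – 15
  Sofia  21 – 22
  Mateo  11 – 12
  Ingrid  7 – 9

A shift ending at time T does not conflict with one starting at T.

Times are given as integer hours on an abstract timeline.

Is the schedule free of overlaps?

Yes

Sorted by start: Tariq, Ingrid, Rohan, Mateo, Amara, Aoife, Sofia, Lucia, Noor.
Ingrid starts after Tariq ends — done with Tariq.
Rohan starts exactly when Ingrid ends (back-to-back, no overlap) — done with Ingrid.
Mateo starts exactly when Rohan ends (back-to-back, no overlap) — done with Rohan.
Amara starts after Mateo ends — done with Mateo.
Aoife starts after Amara ends — done with Amara.
Sofia starts after Aoife ends — done with Aoife.
Lucia starts after Sofia ends — done with Sofia.
Noor starts after Lucia ends.
Every pair is clear; the schedule has no overlaps.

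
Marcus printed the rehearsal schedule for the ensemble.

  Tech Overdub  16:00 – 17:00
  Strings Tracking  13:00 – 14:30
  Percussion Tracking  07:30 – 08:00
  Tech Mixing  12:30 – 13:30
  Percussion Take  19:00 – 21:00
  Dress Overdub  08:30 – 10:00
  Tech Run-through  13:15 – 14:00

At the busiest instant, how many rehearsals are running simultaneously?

3

Walk through starts and ends in time order (an end at T is processed before a start at T):
07:30 start Percussion Tracking → 1
08:00 end Percussion Tracking → 0
08:30 start Dress Overdub → 1
10:00 end Dress Overdub → 0
12:30 start Tech Mixing → 1
13:00 start Strings Tracking → 2
13:15 start Tech Run-through → 3
13:30 end Tech Mixing → 2
14:00 end Tech Run-through → 1
14:30 end Strings Tracking → 0
16:00 start Tech Overdub → 1
17:00 end Tech Overdub → 0
19:00 start Percussion Take → 1
21:00 end Percussion Take → 0
Peak is 3, at 13:15 (Strings Tracking, Tech Mixing, Tech Run-through).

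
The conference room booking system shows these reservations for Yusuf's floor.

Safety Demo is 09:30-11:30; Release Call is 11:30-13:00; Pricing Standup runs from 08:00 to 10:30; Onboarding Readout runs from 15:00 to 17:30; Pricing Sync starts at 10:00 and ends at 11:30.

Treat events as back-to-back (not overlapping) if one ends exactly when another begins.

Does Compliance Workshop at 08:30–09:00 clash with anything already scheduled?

Yes — it overlaps Pricing Standup

Pricing Standup: starts 08:00 before Compliance Workshop ends 09:00, and ends 10:30 after Compliance Workshop starts 08:30 → overlap.
Safety Demo: starts 09:30 at or after Compliance Workshop ends 09:00 → clear.
Pricing Sync: starts 10:00 at or after Compliance Workshop ends 09:00 → clear.
Release Call: starts 11:30 at or after Compliance Workshop ends 09:00 → clear.
Onboarding Readout: starts 15:00 at or after Compliance Workshop ends 09:00 → clear.
Compliance Workshop overlaps Pricing Standup.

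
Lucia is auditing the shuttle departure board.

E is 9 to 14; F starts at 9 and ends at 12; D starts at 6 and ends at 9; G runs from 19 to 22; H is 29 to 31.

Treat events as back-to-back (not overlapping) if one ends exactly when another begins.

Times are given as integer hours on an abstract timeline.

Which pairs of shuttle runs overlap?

E & F

Sorted by start: D, E, F, G, H.
E starts exactly when D ends (back-to-back, no overlap); D is clear from here.
F starts before E ends → E and F overlap.
G starts after E ends; E is clear from here.
G starts after F ends; F is clear from here.
H starts after G ends.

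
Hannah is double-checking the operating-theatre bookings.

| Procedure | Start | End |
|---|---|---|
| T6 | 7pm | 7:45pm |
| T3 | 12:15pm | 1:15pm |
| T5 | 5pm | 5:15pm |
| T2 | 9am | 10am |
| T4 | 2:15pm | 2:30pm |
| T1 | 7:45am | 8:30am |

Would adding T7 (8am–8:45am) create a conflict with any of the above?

T1: starts 7:45am before T7 ends 8:45am, and ends 8:30am after T7 starts 8am → overlap.
T2: starts 9am at or after T7 ends 8:45am → clear.
T3: starts 12:15pm at or after T7 ends 8:45am → clear.
T4: starts 2:15pm at or after T7 ends 8:45am → clear.
T5: starts 5pm at or after T7 ends 8:45am → clear.
T6: starts 7pm at or after T7 ends 8:45am → clear.
T7 overlaps T1.

Yes — it overlaps T1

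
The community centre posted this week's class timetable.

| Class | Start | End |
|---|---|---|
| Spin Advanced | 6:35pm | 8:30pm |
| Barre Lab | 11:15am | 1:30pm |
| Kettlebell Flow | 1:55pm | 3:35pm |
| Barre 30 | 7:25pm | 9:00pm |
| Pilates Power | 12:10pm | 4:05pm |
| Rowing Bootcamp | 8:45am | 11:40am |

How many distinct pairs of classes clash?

4

Two intervals overlap when each starts before the other ends.
Sorted by start: Rowing Bootcamp, Barre Lab, Pilates Power, Kettlebell Flow, Spin Advanced, Barre 30.
Barre Lab starts before Rowing Bootcamp ends → Rowing Bootcamp and Barre Lab overlap.
Pilates Power starts after Rowing Bootcamp ends, so nothing later overlaps Rowing Bootcamp either.
Pilates Power starts before Barre Lab ends → Barre Lab and Pilates Power overlap.
Kettlebell Flow starts after Barre Lab ends, so nothing later overlaps Barre Lab either.
Kettlebell Flow starts before Pilates Power ends → Pilates Power and Kettlebell Flow overlap.
Spin Advanced starts after Pilates Power ends, so nothing later overlaps Pilates Power either.
Spin Advanced starts after Kettlebell Flow ends, so nothing later overlaps Kettlebell Flow either.
Barre 30 starts before Spin Advanced ends → Spin Advanced and Barre 30 overlap.
Overlapping pairs: Barre 30 & Spin Advanced, Barre Lab & Pilates Power, Barre Lab & Rowing Bootcamp, Kettlebell Flow & Pilates Power — 4 in total.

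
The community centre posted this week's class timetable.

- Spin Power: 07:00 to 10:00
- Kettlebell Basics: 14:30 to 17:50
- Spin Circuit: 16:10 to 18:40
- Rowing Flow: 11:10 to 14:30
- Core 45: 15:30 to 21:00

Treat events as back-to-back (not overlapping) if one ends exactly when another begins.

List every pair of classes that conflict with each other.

Core 45 & Kettlebell Basics, Core 45 & Spin Circuit, Kettlebell Basics & Spin Circuit

Check each pair: they overlap iff neither finishes before the other starts.
Sorted by start: Spin Power, Rowing Flow, Kettlebell Basics, Core 45, Spin Circuit.
Rowing Flow starts after Spin Power ends, so nothing later overlaps Spin Power either.
Kettlebell Basics starts exactly when Rowing Flow ends (back-to-back, no overlap), so nothing later overlaps Rowing Flow either.
Core 45 starts before Kettlebell Basics ends → Kettlebell Basics and Core 45 overlap.
Spin Circuit starts before Kettlebell Basics ends → Kettlebell Basics and Spin Circuit overlap.
Spin Circuit starts before Core 45 ends → Core 45 and Spin Circuit overlap.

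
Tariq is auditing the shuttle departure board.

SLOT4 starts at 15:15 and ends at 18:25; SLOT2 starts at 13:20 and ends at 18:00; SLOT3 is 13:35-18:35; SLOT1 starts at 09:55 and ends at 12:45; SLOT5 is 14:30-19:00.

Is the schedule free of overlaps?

Sorted by start: SLOT1, SLOT2, SLOT3, SLOT5, SLOT4.
SLOT2 starts after SLOT1 ends, so SLOT1 has no further overlaps.
SLOT3 starts before SLOT2 ends → SLOT2 and SLOT3 overlap.
That's a conflict, so the schedule is not conflict-free.

No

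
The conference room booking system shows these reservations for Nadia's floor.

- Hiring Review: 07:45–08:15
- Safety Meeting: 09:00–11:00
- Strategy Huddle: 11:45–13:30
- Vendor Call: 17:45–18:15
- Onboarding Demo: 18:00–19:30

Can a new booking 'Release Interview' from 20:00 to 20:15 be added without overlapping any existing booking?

Hiring Review: ends 08:15 at or before Release Interview starts 20:00 → clear.
Safety Meeting: ends 11:00 at or before Release Interview starts 20:00 → clear.
Strategy Huddle: ends 13:30 at or before Release Interview starts 20:00 → clear.
Vendor Call: ends 18:15 at or before Release Interview starts 20:00 → clear.
Onboarding Demo: ends 19:30 at or before Release Interview starts 20:00 → clear.

Yes — the slot is free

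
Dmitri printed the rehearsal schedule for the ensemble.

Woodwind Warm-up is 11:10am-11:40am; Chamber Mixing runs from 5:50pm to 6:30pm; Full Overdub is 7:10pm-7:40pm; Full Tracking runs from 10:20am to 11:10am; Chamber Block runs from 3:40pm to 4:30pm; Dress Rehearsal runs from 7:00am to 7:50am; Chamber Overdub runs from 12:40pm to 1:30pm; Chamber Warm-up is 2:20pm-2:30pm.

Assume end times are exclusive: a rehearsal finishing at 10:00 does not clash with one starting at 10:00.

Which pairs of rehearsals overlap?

Sorted by start: Dress Rehearsal, Full Tracking, Woodwind Warm-up, Chamber Overdub, Chamber Warm-up, Chamber Block, Chamber Mixing, Full Overdub.
Full Tracking starts after Dress Rehearsal ends; Dress Rehearsal is clear from here.
Woodwind Warm-up starts exactly when Full Tracking ends (back-to-back, no overlap); Full Tracking is clear from here.
Chamber Overdub starts after Woodwind Warm-up ends; Woodwind Warm-up is clear from here.
Chamber Warm-up starts after Chamber Overdub ends; Chamber Overdub is clear from here.
Chamber Block starts after Chamber Warm-up ends; Chamber Warm-up is clear from here.
Chamber Mixing starts after Chamber Block ends; Chamber Block is clear from here.
Full Overdub starts after Chamber Mixing ends.

no overlapping pairs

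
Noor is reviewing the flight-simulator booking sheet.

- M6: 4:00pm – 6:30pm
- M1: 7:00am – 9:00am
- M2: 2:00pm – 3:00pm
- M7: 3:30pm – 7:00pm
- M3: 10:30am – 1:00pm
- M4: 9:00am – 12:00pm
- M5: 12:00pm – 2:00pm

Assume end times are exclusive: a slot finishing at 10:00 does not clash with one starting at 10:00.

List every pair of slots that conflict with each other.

M3 & M4, M3 & M5, M6 & M7

Sorted by start: M1, M4, M3, M5, M2, M7, M6.
M4 starts exactly when M1 ends (back-to-back, no overlap) — done with M1.
M3 starts before M4 ends → M4 and M3 overlap.
M5 starts exactly when M4 ends (back-to-back, no overlap) — done with M4.
M5 starts before M3 ends → M3 and M5 overlap.
M2 starts after M3 ends — done with M3.
M2 starts exactly when M5 ends (back-to-back, no overlap) — done with M5.
M7 starts after M2 ends — done with M2.
M6 starts before M7 ends → M7 and M6 overlap.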